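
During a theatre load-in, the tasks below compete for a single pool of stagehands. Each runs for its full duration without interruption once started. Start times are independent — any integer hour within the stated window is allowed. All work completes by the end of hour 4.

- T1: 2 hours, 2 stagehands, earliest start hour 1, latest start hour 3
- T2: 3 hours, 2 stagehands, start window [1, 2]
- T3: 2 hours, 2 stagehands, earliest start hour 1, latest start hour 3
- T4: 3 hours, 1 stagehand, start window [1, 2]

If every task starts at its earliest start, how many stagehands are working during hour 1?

7

At early start, hour 1 has: T1, T2, T3, T4.
Demand: 2 + 2 + 2 + 1 = 7.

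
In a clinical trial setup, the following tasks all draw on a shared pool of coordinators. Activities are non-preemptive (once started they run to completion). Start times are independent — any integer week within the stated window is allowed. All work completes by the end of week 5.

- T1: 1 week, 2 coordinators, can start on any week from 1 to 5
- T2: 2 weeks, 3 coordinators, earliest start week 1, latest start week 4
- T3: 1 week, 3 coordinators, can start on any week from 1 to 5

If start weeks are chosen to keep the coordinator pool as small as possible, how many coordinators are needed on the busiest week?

Early-start (T1@1, T2@1, T3@1) gives peak 8: w1:8  w2:3  w3:0  w4:0  w5:0.
Shift T2→2, T3→4.
Schedule T1@1, T2@2, T3@4: w1:2  w2:3  w3:3  w4:3  w5:0 — peak 3.
Total coordinator-weeks = 11 over 5 weeks ⇒ peak ≥ ⌈11/5⌉ = 3, so 3 is optimal.

3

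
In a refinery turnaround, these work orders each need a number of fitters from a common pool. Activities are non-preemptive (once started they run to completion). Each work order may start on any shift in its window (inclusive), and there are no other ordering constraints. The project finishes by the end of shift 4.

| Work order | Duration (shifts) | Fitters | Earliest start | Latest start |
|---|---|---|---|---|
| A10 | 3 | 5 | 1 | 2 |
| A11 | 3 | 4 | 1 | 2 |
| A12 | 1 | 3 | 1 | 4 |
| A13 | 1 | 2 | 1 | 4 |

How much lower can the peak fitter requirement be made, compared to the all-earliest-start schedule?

Early-start peak: s1:14  s2:9  s3:9  s4:0 ⇒ 14.
Leveled (A10@1, A11@1, A12@4, A13@4): s1:9  s2:9  s3:9  s4:5 ⇒ 9.
Reduction 14 − 9 = 5.

5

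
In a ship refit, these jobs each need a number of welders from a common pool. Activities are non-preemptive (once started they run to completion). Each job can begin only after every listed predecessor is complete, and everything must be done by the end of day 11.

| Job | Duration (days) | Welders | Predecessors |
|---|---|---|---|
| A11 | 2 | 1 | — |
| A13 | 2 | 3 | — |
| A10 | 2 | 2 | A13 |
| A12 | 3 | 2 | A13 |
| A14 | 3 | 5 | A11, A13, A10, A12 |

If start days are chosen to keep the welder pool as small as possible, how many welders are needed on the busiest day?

5

Schedule A11@1, A13@1, A10@3, A12@3, A14@6: d1:4  d2:4  d3:4  d4:4  d5:2  d6:5  d7:5  d8:5  d9:0  d10:0  d11:0 — peak 5.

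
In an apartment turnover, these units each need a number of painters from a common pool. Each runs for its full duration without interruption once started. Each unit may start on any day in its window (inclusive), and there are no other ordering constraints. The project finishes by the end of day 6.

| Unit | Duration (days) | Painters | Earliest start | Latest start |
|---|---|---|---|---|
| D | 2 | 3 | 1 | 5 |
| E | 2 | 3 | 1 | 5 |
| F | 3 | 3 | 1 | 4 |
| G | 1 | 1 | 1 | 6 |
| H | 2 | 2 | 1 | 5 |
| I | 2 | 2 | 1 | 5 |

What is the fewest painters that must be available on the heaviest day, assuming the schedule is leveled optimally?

6

Early-start (D@1, E@1, F@1, G@1, H@1, I@1) gives peak 14: d1:14  d2:13  d3:3  d4:0  d5:0  d6:0.
Shift F→3, G→3, H→3, I→5.
Schedule D@1, E@1, F@3, G@3, H@3, I@5: d1:6  d2:6  d3:6  d4:5  d5:5  d6:2 — peak 6.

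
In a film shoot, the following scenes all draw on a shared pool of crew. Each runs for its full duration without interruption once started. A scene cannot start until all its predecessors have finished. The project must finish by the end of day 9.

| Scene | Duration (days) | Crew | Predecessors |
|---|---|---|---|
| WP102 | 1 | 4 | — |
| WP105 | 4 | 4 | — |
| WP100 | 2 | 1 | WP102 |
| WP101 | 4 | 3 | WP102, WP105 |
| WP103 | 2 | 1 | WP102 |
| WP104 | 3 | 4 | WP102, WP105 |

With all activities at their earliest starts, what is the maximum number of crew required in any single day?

Early-start schedule: WP102@1, WP105@1, WP100@2, WP101@5, WP103@2, WP104@5.
Load per day: day 1: 8, day 2: 6, day 3: 6, day 4: 4, day 5: 7, day 6: 7, day 7: 7, day 8: 3, day 9: 0.
Peak is 8.

8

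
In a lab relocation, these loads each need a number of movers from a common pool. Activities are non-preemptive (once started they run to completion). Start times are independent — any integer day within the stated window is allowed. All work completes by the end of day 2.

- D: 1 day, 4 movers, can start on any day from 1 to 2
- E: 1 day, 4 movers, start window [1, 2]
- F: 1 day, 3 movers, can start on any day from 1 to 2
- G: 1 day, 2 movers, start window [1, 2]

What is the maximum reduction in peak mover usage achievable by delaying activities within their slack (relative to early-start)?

Early-start peak: d1:13  d2:0 ⇒ 13.
Leveled (D@1, E@2, F@1, G@2): d1:7  d2:6 ⇒ 7.
Reduction 13 − 7 = 6.

6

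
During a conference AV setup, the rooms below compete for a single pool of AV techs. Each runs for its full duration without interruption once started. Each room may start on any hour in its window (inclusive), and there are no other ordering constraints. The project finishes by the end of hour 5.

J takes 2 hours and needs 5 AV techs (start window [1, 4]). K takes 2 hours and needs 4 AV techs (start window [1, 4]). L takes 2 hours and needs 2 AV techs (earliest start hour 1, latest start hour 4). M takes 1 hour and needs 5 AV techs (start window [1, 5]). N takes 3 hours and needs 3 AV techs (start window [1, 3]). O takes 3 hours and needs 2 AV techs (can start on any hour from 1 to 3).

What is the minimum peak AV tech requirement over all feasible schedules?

9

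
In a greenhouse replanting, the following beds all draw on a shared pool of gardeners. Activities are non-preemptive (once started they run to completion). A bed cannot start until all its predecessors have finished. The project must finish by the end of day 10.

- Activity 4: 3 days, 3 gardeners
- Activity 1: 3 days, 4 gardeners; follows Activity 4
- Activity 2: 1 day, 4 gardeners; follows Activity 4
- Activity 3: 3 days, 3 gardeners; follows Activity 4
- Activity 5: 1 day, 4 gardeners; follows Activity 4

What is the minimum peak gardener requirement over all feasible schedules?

7

Early-start (Activity 4@1, Activity 1@4, Activity 2@4, Activity 3@4, Activity 5@4) gives peak 15: d1:3  d2:3  d3:3  d4:15  d5:7  d6:7  d7:0  d8:0  d9:0  d10:0.
Shift Activity 2→7, Activity 5→8.
Schedule Activity 4@1, Activity 1@4, Activity 2@7, Activity 3@4, Activity 5@8: d1:3  d2:3  d3:3  d4:7  d5:7  d6:7  d7:4  d8:4  d9:0  d10:0 — peak 7.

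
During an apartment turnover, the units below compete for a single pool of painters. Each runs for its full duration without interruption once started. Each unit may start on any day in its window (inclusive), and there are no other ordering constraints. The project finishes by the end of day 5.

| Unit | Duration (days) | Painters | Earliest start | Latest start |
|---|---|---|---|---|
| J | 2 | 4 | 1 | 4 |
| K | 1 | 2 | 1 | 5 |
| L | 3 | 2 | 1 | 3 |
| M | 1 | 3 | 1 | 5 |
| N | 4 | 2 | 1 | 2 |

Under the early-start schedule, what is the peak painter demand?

Early-start schedule: J@1, K@1, L@1, M@1, N@1.
Load per day: day 1: 13, day 2: 8, day 3: 4, day 4: 2, day 5: 0.
Peak is 13.

13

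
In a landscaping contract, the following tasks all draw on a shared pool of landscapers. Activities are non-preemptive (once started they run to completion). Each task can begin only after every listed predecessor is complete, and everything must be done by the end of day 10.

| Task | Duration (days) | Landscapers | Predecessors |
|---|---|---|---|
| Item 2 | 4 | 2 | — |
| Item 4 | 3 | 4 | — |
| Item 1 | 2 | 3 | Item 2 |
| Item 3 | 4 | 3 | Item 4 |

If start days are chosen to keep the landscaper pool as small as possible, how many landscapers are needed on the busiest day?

5

Early-start (Item 2@1, Item 4@1, Item 1@5, Item 3@4) gives peak 6: d1:6  d2:6  d3:6  d4:5  d5:6  d6:6  d7:3  d8:0  d9:0  d10:0.
Shift Item 2→4, Item 1→8.
Schedule Item 2@4, Item 4@1, Item 1@8, Item 3@4: d1:4  d2:4  d3:4  d4:5  d5:5  d6:5  d7:5  d8:3  d9:3  d10:0 — peak 5.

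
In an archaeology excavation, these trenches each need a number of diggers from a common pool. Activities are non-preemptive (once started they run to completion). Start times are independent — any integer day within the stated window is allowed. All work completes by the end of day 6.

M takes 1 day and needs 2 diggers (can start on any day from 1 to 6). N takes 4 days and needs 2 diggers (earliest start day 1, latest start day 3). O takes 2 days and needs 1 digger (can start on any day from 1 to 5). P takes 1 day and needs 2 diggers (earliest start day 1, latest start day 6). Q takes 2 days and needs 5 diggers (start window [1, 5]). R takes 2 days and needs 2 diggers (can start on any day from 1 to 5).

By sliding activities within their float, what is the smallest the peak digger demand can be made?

5

Early-start (M@1, N@1, O@1, P@1, Q@1, R@1) gives peak 14: d1:14  d2:10  d3:2  d4:2  d5:0  d6:0.
Shift P→2, Q→5, R→3.
Schedule M@1, N@1, O@1, P@2, Q@5, R@3: d1:5  d2:5  d3:4  d4:4  d5:5  d6:5 — peak 5.
Total digger-days = 28 over 6 days ⇒ peak ≥ ⌈28/6⌉ = 5, so 5 is optimal.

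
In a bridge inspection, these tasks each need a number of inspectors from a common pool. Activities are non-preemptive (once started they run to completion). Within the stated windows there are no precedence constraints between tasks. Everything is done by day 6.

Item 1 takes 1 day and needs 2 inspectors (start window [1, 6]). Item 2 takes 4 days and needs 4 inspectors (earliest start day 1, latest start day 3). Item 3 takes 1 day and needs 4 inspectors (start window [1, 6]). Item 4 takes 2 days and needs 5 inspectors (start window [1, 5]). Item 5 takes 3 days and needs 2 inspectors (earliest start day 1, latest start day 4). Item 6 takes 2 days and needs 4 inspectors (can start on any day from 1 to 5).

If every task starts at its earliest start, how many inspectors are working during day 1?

21

At early start, day 1 has: Item 1, Item 2, Item 3, Item 4, Item 5, Item 6.
Demand: 2 + 4 + 4 + 5 + 2 + 4 = 21.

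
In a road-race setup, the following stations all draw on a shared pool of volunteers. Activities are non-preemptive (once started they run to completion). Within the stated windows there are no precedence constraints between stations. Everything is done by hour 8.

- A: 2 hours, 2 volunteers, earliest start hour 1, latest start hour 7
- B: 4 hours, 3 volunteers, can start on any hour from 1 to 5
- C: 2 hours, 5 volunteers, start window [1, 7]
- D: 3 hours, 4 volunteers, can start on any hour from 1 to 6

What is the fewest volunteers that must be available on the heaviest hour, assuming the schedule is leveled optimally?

Early-start (A@1, B@1, C@1, D@1) gives peak 14: h1:14  h2:14  h3:7  h4:3  h5:0  h6:0  h7:0  h8:0.
Shift C→6, D→3.
Schedule A@1, B@1, C@6, D@3: h1:5  h2:5  h3:7  h4:7  h5:4  h6:5  h7:5  h8:0 — peak 7.

7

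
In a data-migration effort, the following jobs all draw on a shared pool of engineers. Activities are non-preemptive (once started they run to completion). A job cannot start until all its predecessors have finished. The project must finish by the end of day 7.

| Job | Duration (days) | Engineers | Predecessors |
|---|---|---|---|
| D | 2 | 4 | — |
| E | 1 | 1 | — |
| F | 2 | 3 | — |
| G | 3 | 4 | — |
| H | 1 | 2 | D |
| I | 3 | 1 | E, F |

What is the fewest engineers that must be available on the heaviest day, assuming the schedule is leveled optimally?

5

Early-start (D@1, E@1, F@1, G@1, H@3, I@3) gives peak 12: d1:12  d2:11  d3:7  d4:1  d5:1  d6:0  d7:0.
Shift F→3, G→5, I→5.
Schedule D@1, E@1, F@3, G@5, H@3, I@5: d1:5  d2:4  d3:5  d4:3  d5:5  d6:5  d7:5 — peak 5.
Total engineer-days = 32 over 7 days ⇒ peak ≥ ⌈32/7⌉ = 5, so 5 is optimal.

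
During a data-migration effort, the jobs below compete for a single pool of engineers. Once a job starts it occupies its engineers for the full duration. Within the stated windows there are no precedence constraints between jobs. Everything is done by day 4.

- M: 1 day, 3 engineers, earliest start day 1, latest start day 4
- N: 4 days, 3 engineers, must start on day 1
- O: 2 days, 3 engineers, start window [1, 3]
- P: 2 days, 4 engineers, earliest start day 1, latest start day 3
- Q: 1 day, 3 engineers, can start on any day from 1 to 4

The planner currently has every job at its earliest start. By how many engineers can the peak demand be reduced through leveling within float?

Early-start peak: d1:16  d2:10  d3:3  d4:3 ⇒ 16.
Leveled (M@1, N@1, O@1, P@3, Q@2): d1:9  d2:9  d3:7  d4:7 ⇒ 9.
Reduction 16 − 9 = 7.

7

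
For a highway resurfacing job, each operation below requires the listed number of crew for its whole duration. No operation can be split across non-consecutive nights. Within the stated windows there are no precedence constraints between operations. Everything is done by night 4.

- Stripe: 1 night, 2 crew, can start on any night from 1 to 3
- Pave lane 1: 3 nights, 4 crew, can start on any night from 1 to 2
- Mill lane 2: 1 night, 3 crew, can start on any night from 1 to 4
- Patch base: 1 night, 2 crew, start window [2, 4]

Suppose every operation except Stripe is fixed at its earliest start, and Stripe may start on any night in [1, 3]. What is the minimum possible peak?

7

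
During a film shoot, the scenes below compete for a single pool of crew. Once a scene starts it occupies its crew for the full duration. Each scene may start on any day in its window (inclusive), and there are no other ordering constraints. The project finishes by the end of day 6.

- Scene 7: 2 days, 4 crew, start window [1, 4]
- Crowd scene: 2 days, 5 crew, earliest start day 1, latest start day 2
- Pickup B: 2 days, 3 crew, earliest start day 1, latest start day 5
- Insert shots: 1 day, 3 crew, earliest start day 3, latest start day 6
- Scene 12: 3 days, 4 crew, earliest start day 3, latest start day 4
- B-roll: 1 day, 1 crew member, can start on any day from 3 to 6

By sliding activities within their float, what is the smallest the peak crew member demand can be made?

Early-start (Scene 7@1, Crowd scene@1, Pickup B@1, Insert shots@3, Scene 12@3, B-roll@3) gives peak 12: d1:12  d2:12  d3:8  d4:4  d5:4  d6:0.
Shift Scene 7→3, Scene 12→4.
Schedule Scene 7@3, Crowd scene@1, Pickup B@1, Insert shots@3, Scene 12@4, B-roll@3: d1:8  d2:8  d3:8  d4:8  d5:4  d6:4 — peak 8.

8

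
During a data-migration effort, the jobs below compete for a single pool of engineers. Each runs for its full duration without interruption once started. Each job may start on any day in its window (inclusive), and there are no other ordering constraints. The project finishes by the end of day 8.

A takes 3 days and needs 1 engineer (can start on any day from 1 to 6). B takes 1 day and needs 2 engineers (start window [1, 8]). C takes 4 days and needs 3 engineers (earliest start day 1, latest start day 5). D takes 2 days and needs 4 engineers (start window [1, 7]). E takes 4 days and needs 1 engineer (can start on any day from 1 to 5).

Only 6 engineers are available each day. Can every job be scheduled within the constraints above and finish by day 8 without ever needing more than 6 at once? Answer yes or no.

Schedule A@1, B@1, C@2, D@6, E@1: d1:4  d2:5  d3:5  d4:4  d5:3  d6:4  d7:4  d8:0 — peak 5 ≤ 6.

yes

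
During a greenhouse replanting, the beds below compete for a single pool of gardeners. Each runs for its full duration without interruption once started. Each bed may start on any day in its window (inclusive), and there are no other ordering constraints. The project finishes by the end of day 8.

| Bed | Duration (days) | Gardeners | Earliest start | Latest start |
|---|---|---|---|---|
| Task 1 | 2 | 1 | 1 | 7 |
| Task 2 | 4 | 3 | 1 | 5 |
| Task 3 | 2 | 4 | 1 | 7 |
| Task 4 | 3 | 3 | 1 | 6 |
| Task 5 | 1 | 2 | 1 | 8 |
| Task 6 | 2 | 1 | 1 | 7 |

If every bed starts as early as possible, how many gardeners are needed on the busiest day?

14

Early-start schedule: Task 1@1, Task 2@1, Task 3@1, Task 4@1, Task 5@1, Task 6@1.
Load per day: day 1: 14, day 2: 12, day 3: 6, day 4: 3, day 5: 0, day 6: 0, day 7: 0, day 8: 0.
Peak is 14.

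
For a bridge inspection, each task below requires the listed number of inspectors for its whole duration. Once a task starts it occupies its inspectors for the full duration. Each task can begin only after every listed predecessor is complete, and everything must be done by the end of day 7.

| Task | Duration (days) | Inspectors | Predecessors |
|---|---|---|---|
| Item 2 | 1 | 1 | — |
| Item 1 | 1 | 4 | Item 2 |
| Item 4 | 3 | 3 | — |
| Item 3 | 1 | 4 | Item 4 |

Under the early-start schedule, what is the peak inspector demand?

7

Early-start schedule: Item 2@1, Item 1@2, Item 4@1, Item 3@4.
Load per day: day 1: 4, day 2: 7, day 3: 3, day 4: 4, day 5: 0, day 6: 0, day 7: 0.
Peak is 7.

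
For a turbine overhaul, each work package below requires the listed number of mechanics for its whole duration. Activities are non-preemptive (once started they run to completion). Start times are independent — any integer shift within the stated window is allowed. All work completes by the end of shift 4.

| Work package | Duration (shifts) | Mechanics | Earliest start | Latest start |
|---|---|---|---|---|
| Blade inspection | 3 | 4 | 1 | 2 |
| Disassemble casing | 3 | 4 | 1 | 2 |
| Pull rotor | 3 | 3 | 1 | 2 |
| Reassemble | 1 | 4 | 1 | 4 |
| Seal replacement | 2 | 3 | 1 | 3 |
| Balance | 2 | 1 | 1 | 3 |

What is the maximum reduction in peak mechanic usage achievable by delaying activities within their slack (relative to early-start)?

5

Early-start peak: s1:19  s2:15  s3:11  s4:0 ⇒ 19.
Leveled (Blade inspection@1, Disassemble casing@1, Pull rotor@1, Reassemble@4, Seal replacement@1, Balance@3): s1:14  s2:14  s3:12  s4:5 ⇒ 14.
Reduction 19 − 14 = 5.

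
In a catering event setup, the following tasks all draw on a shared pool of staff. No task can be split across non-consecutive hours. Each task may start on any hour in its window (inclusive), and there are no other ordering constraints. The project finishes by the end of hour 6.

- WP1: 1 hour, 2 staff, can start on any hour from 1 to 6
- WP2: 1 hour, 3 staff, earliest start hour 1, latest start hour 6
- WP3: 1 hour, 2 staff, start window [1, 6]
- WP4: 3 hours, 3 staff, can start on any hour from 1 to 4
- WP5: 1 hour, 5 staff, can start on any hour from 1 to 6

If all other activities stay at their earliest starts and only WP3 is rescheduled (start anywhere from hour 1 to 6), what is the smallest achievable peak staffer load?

WP3@1: h1:15  h2:3  h3:3  h4:0  h5:0  h6:0 → peak 15
WP3@2: h1:13  h2:5  h3:3  h4:0  h5:0  h6:0 → peak 13
WP3@3: h1:13  h2:3  h3:5  h4:0  h5:0  h6:0 → peak 13
WP3@4: h1:13  h2:3  h3:3  h4:2  h5:0  h6:0 → peak 13
WP3@5: h1:13  h2:3  h3:3  h4:0  h5:2  h6:0 → peak 13
WP3@6: h1:13  h2:3  h3:3  h4:0  h5:0  h6:2 → peak 13
Best is WP3@2, peak 13.

13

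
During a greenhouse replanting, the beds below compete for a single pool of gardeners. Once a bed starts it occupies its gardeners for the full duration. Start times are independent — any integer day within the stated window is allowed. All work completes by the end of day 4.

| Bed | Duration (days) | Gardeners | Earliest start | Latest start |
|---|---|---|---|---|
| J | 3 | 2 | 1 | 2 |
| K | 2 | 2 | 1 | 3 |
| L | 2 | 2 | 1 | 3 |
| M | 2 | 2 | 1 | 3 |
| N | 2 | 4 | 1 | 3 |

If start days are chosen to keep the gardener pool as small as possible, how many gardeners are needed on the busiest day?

Early-start (J@1, K@1, L@1, M@1, N@1) gives peak 12: d1:12  d2:12  d3:2  d4:0.
Shift N→3.
Schedule J@1, K@1, L@1, M@1, N@3: d1:8  d2:8  d3:6  d4:4 — peak 8.

8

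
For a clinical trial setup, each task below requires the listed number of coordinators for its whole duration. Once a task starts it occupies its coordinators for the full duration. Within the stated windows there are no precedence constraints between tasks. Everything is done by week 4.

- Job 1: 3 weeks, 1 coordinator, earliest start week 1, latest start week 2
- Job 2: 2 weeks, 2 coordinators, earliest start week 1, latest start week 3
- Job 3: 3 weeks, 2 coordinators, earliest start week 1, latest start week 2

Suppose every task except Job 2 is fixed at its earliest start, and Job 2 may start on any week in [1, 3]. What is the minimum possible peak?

5

Job 2@1: w1:5  w2:5  w3:3  w4:0 → peak 5
Job 2@2: w1:3  w2:5  w3:5  w4:0 → peak 5
Job 2@3: w1:3  w2:3  w3:5  w4:2 → peak 5
Best is Job 2@1, peak 5.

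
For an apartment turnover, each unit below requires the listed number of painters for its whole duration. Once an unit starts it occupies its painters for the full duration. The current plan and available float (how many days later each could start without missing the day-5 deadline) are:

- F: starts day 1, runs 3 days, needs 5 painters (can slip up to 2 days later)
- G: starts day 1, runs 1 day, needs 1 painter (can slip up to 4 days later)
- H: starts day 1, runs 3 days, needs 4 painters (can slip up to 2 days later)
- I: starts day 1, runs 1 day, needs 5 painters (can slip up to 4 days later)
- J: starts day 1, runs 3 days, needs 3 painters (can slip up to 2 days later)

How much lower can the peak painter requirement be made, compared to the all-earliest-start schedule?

6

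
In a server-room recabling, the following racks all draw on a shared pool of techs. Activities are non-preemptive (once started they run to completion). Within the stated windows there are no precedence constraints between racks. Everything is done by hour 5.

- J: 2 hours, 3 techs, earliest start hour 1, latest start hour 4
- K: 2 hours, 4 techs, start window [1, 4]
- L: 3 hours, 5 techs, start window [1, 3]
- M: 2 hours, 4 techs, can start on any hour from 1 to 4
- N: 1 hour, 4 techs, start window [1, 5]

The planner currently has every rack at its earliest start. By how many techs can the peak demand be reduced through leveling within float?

Early-start peak: h1:20  h2:16  h3:5  h4:0  h5:0 ⇒ 20.
Leveled (J@1, K@1, L@3, M@3, N@5): h1:7  h2:7  h3:9  h4:9  h5:9 ⇒ 9.
Reduction 20 − 9 = 11.

11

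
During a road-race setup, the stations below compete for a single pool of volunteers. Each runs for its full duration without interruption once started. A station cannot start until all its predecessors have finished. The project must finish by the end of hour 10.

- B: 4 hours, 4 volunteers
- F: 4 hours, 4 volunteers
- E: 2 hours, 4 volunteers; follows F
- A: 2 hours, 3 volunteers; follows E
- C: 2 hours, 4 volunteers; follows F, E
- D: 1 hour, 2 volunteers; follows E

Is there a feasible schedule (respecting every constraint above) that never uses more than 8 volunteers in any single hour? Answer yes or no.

Schedule B@1, F@1, E@5, A@7, C@7, D@9: h1:8  h2:8  h3:8  h4:8  h5:4  h6:4  h7:7  h8:7  h9:2  h10:0 — peak 8 ≤ 8.

yes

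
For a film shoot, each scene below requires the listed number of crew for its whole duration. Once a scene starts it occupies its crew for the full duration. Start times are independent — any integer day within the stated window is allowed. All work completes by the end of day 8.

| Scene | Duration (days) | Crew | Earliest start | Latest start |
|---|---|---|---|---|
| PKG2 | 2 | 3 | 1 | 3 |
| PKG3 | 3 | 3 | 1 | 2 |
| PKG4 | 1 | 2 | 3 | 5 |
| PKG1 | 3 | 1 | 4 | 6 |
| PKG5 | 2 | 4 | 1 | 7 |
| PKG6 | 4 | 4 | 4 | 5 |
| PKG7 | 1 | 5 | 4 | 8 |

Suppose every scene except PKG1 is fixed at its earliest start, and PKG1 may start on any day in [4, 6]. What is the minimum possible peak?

10

PKG1@4: d1:10  d2:10  d3:5  d4:10  d5:5  d6:5  d7:4  d8:0 → peak 10
PKG1@5: d1:10  d2:10  d3:5  d4:9  d5:5  d6:5  d7:5  d8:0 → peak 10
PKG1@6: d1:10  d2:10  d3:5  d4:9  d5:4  d6:5  d7:5  d8:1 → peak 10
Best is PKG1@4, peak 10.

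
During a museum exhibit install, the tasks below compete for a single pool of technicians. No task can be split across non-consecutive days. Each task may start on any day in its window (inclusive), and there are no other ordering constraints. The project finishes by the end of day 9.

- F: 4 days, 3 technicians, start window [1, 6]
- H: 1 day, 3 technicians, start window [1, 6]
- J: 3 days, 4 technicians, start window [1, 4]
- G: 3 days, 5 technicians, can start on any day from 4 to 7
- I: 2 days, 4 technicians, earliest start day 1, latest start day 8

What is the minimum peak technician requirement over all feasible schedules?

7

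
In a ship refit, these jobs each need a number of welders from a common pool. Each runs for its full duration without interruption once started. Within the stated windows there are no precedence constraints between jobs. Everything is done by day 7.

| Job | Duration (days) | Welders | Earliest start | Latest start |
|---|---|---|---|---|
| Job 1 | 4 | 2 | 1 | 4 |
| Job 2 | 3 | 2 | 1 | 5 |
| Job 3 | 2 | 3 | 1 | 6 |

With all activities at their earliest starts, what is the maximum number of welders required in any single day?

Early-start schedule: Job 1@1, Job 2@1, Job 3@1.
Load per day: day 1: 7, day 2: 7, day 3: 4, day 4: 2, day 5: 0, day 6: 0, day 7: 0.
Peak is 7.

7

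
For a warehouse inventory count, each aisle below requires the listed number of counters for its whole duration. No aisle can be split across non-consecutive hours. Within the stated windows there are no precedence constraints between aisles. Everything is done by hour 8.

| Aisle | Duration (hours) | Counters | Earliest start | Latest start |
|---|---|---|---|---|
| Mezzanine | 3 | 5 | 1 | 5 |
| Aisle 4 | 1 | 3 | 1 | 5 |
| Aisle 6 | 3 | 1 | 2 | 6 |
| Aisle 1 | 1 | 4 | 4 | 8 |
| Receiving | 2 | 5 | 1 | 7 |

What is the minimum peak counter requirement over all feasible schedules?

Early-start (Mezzanine@1, Aisle 4@1, Aisle 6@2, Aisle 1@4, Receiving@1) gives peak 13: h1:13  h2:11  h3:6  h4:5  h5:0  h6:0  h7:0  h8:0.
Shift Aisle 4→4, Aisle 6→4, Aisle 1→5, Receiving→7.
Schedule Mezzanine@1, Aisle 4@4, Aisle 6@4, Aisle 1@5, Receiving@7: h1:5  h2:5  h3:5  h4:4  h5:5  h6:1  h7:5  h8:5 — peak 5.
Total counter-hours = 35 over 8 hours ⇒ peak ≥ ⌈35/8⌉ = 5, so 5 is optimal.

5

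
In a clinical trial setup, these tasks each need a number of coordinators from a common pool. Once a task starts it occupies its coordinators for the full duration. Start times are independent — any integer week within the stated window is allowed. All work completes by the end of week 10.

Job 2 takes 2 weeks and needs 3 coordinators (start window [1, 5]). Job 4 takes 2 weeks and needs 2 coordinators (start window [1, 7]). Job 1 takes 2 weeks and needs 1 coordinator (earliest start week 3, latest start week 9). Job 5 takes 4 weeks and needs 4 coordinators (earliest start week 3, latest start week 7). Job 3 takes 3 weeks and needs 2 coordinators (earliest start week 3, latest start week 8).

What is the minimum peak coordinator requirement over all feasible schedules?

Early-start (Job 2@1, Job 4@1, Job 1@3, Job 5@3, Job 3@3) gives peak 7: w1:5  w2:5  w3:7  w4:7  w5:6  w6:4  w7:0  w8:0  w9:0  w10:0.
Shift Job 4→3, Job 1→5, Job 5→7.
Schedule Job 2@1, Job 4@3, Job 1@5, Job 5@7, Job 3@3: w1:3  w2:3  w3:4  w4:4  w5:3  w6:1  w7:4  w8:4  w9:4  w10:4 — peak 4.
Total coordinator-weeks = 34 over 10 weeks ⇒ peak ≥ ⌈34/10⌉ = 4, so 4 is optimal.

4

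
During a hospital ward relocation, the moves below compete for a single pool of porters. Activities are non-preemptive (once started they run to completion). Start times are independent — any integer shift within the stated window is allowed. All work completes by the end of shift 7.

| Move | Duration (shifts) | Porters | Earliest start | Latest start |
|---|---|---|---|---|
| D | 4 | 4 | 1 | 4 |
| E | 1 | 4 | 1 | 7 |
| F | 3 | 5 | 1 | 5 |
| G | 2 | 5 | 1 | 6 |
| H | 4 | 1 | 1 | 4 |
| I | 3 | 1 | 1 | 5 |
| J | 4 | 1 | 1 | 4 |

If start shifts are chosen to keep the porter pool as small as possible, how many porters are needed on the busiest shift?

9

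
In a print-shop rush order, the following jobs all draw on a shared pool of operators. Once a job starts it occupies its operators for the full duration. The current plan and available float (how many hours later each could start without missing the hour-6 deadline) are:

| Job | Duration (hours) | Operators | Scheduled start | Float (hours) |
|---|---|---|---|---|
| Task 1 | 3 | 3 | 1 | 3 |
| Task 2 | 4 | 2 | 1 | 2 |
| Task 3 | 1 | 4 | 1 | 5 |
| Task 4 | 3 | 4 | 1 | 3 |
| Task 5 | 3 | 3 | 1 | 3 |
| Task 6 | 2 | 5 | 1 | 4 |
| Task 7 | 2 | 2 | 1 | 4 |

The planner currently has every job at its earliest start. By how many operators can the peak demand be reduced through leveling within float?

Early-start peak: h1:23  h2:19  h3:12  h4:2  h5:0  h6:0 ⇒ 23.
Leveled (Task 1@1, Task 2@1, Task 3@1, Task 4@2, Task 5@4, Task 6@5, Task 7@5): h1:9  h2:9  h3:9  h4:9  h5:10  h6:10 ⇒ 10.
Reduction 23 − 10 = 13.

13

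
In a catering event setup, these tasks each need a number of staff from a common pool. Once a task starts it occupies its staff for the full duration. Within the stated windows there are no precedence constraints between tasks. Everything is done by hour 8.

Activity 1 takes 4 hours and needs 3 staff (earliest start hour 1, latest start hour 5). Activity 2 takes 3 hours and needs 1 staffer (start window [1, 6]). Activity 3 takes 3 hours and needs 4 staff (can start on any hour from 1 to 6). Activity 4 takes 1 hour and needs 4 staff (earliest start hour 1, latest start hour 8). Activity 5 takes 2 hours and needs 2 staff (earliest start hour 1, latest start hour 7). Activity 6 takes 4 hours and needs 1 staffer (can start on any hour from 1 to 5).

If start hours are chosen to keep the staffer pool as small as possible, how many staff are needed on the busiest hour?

6

Early-start (Activity 1@1, Activity 2@1, Activity 3@1, Activity 4@1, Activity 5@1, Activity 6@1) gives peak 15: h1:15  h2:11  h3:9  h4:4  h5:0  h6:0  h7:0  h8:0.
Shift Activity 3→5, Activity 4→8, Activity 6→3.
Schedule Activity 1@1, Activity 2@1, Activity 3@5, Activity 4@8, Activity 5@1, Activity 6@3: h1:6  h2:6  h3:5  h4:4  h5:5  h6:5  h7:4  h8:4 — peak 6.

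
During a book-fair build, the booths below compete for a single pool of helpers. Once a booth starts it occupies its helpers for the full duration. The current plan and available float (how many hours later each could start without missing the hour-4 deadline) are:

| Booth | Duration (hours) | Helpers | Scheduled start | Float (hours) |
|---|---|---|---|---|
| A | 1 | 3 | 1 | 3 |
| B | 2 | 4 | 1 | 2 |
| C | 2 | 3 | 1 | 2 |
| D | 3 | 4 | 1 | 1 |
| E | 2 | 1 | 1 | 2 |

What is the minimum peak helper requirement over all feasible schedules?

8

Early-start (A@1, B@1, C@1, D@1, E@1) gives peak 15: h1:15  h2:12  h3:4  h4:0.
Shift C→3, D→2, E→3.
Schedule A@1, B@1, C@3, D@2, E@3: h1:7  h2:8  h3:8  h4:8 — peak 8.
Total helper-hours = 31 over 4 hours ⇒ peak ≥ ⌈31/4⌉ = 8, so 8 is optimal.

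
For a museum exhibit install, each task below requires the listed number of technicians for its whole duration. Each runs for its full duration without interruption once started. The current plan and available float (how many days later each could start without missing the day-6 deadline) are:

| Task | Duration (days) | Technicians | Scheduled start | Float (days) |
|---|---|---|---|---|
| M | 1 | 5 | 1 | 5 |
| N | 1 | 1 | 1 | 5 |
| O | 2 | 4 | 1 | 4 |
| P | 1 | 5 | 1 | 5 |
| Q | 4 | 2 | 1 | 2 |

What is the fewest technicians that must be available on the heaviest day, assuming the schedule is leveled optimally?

Early-start (M@1, N@1, O@1, P@1, Q@1) gives peak 17: d1:17  d2:6  d3:2  d4:2  d5:0  d6:0.
Shift O→2, P→6, Q→2.
Schedule M@1, N@1, O@2, P@6, Q@2: d1:6  d2:6  d3:6  d4:2  d5:2  d6:5 — peak 6.

6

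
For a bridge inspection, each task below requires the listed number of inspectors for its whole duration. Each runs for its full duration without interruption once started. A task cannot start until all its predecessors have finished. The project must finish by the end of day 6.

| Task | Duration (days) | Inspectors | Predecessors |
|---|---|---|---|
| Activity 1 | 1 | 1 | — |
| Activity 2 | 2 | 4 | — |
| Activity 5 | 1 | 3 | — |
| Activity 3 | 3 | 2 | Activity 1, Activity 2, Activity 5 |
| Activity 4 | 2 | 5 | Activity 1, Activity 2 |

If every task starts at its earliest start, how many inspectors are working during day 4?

At early start, day 4 has: Activity 3, Activity 4.
Demand: 2 + 5 = 7.

7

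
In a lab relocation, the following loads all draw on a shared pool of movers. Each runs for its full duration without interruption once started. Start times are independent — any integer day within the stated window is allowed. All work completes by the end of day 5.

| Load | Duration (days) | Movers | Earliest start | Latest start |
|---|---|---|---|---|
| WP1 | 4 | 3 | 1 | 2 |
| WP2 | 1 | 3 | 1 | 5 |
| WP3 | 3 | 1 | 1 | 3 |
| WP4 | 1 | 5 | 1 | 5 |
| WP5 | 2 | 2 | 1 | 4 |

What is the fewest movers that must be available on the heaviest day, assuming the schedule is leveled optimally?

Early-start (WP1@1, WP2@1, WP3@1, WP4@1, WP5@1) gives peak 14: d1:14  d2:6  d3:4  d4:3  d5:0.
Shift WP3→2, WP4→5, WP5→2.
Schedule WP1@1, WP2@1, WP3@2, WP4@5, WP5@2: d1:6  d2:6  d3:6  d4:4  d5:5 — peak 6.
Total mover-days = 27 over 5 days ⇒ peak ≥ ⌈27/5⌉ = 6, so 6 is optimal.

6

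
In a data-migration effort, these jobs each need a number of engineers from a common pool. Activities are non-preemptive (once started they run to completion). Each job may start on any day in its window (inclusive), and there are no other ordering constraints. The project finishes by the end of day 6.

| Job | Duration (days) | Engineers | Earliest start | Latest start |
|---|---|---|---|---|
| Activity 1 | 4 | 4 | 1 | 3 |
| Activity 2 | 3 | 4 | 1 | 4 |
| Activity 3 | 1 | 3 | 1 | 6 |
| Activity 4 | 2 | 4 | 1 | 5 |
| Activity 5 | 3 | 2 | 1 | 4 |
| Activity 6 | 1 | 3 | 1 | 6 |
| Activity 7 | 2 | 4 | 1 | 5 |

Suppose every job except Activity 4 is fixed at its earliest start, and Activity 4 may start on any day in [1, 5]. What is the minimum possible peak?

20

Activity 4@1: d1:24  d2:18  d3:10  d4:4  d5:0  d6:0 → peak 24
Activity 4@2: d1:20  d2:18  d3:14  d4:4  d5:0  d6:0 → peak 20
Activity 4@3: d1:20  d2:14  d3:14  d4:8  d5:0  d6:0 → peak 20
Activity 4@4: d1:20  d2:14  d3:10  d4:8  d5:4  d6:0 → peak 20
Activity 4@5: d1:20  d2:14  d3:10  d4:4  d5:4  d6:4 → peak 20
Best is Activity 4@2, peak 20.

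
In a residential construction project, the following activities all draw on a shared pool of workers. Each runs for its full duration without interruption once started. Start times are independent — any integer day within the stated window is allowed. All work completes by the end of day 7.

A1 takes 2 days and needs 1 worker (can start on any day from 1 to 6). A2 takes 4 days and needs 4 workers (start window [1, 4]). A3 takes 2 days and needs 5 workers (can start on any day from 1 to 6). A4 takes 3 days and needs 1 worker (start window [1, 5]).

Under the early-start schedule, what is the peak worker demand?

Early-start schedule: A1@1, A2@1, A3@1, A4@1.
Load per day: day 1: 11, day 2: 11, day 3: 5, day 4: 4, day 5: 0, day 6: 0, day 7: 0.
Peak is 11.

11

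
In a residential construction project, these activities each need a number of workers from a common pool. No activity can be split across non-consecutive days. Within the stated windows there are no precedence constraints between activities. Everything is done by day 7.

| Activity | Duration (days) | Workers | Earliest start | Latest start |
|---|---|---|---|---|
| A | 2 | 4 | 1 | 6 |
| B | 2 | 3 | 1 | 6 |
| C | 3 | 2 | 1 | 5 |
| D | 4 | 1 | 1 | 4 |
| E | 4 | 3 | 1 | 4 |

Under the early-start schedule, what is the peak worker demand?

Early-start schedule: A@1, B@1, C@1, D@1, E@1.
Load per day: day 1: 13, day 2: 13, day 3: 6, day 4: 4, day 5: 0, day 6: 0, day 7: 0.
Peak is 13.

13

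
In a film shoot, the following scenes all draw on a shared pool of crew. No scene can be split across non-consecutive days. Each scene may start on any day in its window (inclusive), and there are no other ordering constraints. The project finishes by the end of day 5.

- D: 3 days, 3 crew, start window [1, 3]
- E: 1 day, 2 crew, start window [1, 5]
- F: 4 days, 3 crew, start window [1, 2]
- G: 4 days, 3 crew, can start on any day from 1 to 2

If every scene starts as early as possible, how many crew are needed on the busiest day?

11

Early-start schedule: D@1, E@1, F@1, G@1.
Load per day: day 1: 11, day 2: 9, day 3: 9, day 4: 6, day 5: 0.
Peak is 11.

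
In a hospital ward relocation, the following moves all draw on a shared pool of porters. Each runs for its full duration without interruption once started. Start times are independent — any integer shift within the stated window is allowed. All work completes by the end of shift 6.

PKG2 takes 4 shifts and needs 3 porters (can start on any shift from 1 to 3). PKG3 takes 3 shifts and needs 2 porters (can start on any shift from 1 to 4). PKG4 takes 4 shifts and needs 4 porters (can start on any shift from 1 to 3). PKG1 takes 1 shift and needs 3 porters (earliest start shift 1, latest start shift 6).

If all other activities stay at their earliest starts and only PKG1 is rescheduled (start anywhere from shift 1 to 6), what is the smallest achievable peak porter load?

9

PKG1@1: s1:12  s2:9  s3:9  s4:7  s5:0  s6:0 → peak 12
PKG1@2: s1:9  s2:12  s3:9  s4:7  s5:0  s6:0 → peak 12
PKG1@3: s1:9  s2:9  s3:12  s4:7  s5:0  s6:0 → peak 12
PKG1@4: s1:9  s2:9  s3:9  s4:10  s5:0  s6:0 → peak 10
PKG1@5: s1:9  s2:9  s3:9  s4:7  s5:3  s6:0 → peak 9
PKG1@6: s1:9  s2:9  s3:9  s4:7  s5:0  s6:3 → peak 9
Best is PKG1@5, peak 9.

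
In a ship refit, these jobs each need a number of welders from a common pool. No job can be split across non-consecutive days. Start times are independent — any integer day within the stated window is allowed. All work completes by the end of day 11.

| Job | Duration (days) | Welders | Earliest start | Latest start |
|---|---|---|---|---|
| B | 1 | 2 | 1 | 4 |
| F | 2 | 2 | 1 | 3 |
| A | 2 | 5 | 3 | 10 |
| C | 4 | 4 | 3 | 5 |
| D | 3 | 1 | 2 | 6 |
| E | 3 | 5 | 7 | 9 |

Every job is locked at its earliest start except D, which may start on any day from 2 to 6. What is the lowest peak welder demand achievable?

9

D@2: d1:4  d2:3  d3:10  d4:10  d5:4  d6:4  d7:5  d8:5  d9:5  d10:0  d11:0 → peak 10
D@3: d1:4  d2:2  d3:10  d4:10  d5:5  d6:4  d7:5  d8:5  d9:5  d10:0  d11:0 → peak 10
D@4: d1:4  d2:2  d3:9  d4:10  d5:5  d6:5  d7:5  d8:5  d9:5  d10:0  d11:0 → peak 10
D@5: d1:4  d2:2  d3:9  d4:9  d5:5  d6:5  d7:6  d8:5  d9:5  d10:0  d11:0 → peak 9
D@6: d1:4  d2:2  d3:9  d4:9  d5:4  d6:5  d7:6  d8:6  d9:5  d10:0  d11:0 → peak 9
Best is D@5, peak 9.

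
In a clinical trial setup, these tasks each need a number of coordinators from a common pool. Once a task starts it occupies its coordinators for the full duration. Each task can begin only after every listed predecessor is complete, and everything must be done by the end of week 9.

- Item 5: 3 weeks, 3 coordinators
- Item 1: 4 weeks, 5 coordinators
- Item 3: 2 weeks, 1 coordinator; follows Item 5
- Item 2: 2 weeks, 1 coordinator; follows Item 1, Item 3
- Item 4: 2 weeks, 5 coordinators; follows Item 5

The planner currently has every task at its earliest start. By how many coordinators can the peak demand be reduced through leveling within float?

Early-start peak: w1:8  w2:8  w3:8  w4:11  w5:6  w6:1  w7:1  w8:0  w9:0 ⇒ 11.
Leveled (Item 5@1, Item 1@4, Item 3@4, Item 2@8, Item 4@8): w1:3  w2:3  w3:3  w4:6  w5:6  w6:5  w7:5  w8:6  w9:6 ⇒ 6.
Reduction 11 − 6 = 5.

5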